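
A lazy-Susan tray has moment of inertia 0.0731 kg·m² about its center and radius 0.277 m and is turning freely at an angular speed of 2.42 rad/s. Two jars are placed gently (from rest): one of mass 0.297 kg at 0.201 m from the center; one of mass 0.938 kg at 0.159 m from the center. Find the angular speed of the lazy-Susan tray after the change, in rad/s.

ω_f ≈ 1.63 rad/s

No external torque acts about the center; L_before = L_after.
Added inertia Σmr² = (0.297)(0.201)² + (0.938)(0.159)² = 0.03571 kg·m²; I_f = 0.07310 + 0.03571 = 0.1088 kg·m².
ω_f = I_p ω_i / I_f = (0.07310)(2.42) / 0.1088 = 1.626 rad/s.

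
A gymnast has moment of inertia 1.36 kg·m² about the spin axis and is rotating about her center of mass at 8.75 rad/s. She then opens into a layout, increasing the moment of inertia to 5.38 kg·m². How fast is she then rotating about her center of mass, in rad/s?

ω₂ ≈ 2.21 rad/s

Angular momentum about the spin axis is conserved since the torque about it is zero.
ω₂ = I₁ω₁ / I₂ = (1.360)(8.75 rad/s) / (5.380) = 2.212 rad/s.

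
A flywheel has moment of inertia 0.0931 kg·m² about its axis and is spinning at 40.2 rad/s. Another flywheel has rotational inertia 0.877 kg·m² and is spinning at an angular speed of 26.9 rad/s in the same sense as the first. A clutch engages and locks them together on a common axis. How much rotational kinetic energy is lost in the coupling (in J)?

No external torque acts about the common axis, so total angular momentum is conserved.
Taking A's sense as positive: L = (0.09310)(40.2) + (0.8770)(26.9) = 27.33 kg·m²·rad/s.
Combined I = 0.09310 + 0.8770 = 0.9701 kg·m².
ω_f = L / I = 27.33 / 0.9701 = 28.18 rad/s.
KE_i = ½ΣIω² = 392.5 J; KE_f = ½(0.9701)(28.18)² = 385.1 J.

ΔKE lost ≈ 7.44 J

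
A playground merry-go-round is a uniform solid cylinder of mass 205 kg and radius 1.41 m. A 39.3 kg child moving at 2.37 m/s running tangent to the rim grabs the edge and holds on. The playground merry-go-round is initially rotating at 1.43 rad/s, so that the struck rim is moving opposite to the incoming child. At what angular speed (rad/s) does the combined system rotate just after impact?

The axle reaction passes through the axle and exerts no torque about it; angular momentum about the axle is conserved through the impact.
I_p = ½(205)(1.41)² = 203.8 kg·m². Taking the sense of the child's angular momentum as positive, L_{child} = m v R = (39.3)(2.37)(1.41) = 131.3 kg·m²/s.
L_i = −I_p ω_p + m v R = −(203.8)(1.43) + 131.3 = -160.1 kg·m²/s.
After sticking, I_f = I_p + m R² = 203.8 + (39.3)(1.41)² = 281.9 kg·m².
ω_f = L_i / I_f = -160.1 / 281.9 = -0.5678 rad/s.

|ω_f| ≈ 0.568 rad/s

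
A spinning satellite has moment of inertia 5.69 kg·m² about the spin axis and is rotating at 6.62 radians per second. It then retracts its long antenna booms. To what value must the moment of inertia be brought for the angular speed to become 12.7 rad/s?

With no external torque about the axis, L is conserved: I₁ω₁ = I₂ω₂.
I₂ = I₁ω₁ / ω₂ = (5.69)(6.62) / (12.7) = 2.966 kg·m².

I₂ ≈ 2.97 kg·m²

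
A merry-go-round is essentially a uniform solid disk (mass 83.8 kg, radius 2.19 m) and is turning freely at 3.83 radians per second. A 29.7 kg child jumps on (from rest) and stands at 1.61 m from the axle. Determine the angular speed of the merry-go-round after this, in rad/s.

ω_f ≈ 2.77 rad/s

No external torque acts about the axle; L_before = L_after.
I_p = ½(83.8)(2.19)² = 201.0 kg·m².
Added inertia Σmr² = (29.7)(1.61)² = 76.99 kg·m²; I_f = 201.0 + 76.99 = 277.9 kg·m².
ω_f = I_p ω_i / I_f = (201.0)(3.83) / 277.9 = 2.769 rad/s.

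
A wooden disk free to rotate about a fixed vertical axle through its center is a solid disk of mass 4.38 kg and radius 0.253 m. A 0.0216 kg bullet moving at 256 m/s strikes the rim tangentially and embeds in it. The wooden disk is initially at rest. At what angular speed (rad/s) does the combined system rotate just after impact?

The axle reaction passes through the axle and exerts no torque about it; angular momentum about the axle is conserved through the impact.
I_p = ½(4.38)(0.253)² = 0.1402 kg·m². Taking the sense of the bullet's angular momentum as positive, L_{bullet} = m v R = (0.0216)(256)(0.253) = 1.399 kg·m²/s.
L_i = 0 + 1.399 = 1.399 kg·m²/s.
After sticking, I_f = I_p + m R² = 0.1402 + (0.0216)(0.253)² = 0.1416 kg·m².
ω_f = L_i / I_f = 1.399 / 0.1416 = 9.882 rad/s.

|ω_f| ≈ 9.88 rad/s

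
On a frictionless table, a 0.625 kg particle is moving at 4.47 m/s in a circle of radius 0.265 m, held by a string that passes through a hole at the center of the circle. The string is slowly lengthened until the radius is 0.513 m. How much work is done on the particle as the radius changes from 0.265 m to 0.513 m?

Central (radial) force ⇒ zero torque about the center ⇒ m v r is constant.
v₂ = v₁ r₁ / r₂ = (4.47)(0.265) / (0.513) = 2.309 m/s.
W = ΔKE = ½m(v₂² − v₁²) = -4.578 J.

W ≈ -4.58 J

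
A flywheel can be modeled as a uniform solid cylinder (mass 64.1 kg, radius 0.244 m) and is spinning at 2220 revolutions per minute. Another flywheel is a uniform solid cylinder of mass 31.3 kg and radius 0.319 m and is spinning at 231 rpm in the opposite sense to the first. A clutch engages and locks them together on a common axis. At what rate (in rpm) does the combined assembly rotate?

No external torque acts about the common axis, so total angular momentum is conserved.
Moments of inertia: I_A = ½(64.1)(0.244)² = 1.908 kg·m²; I_B = ½(31.3)(0.319)² = 1.593 kg·m².
Taking A's sense as positive: L = (1.908)(2220) − (1.593)(231) = 3868 kg·m²·rpm.
Combined I = 1.908 + 1.593 = 3.501 kg·m².
ω_f = L / I = 3868 / 3.501 = 1105 rpm.

|ω_f| ≈ 1100 rpm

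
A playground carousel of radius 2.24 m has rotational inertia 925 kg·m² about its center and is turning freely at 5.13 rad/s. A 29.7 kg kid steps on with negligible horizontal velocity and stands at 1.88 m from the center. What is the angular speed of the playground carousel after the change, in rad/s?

ω_f ≈ 4.61 rad/s

The added mass arrives with no angular momentum about the center, and any external torque about the center is negligible, so the system's angular momentum is conserved.
Added inertia Σmr² = (29.7)(1.88)² = 105.0 kg·m²; I_f = 925.0 + 105.0 = 1030 kg·m².
ω_f = I_p ω_i / I_f = (925.0)(5.13) / 1030 = 4.607 rad/s.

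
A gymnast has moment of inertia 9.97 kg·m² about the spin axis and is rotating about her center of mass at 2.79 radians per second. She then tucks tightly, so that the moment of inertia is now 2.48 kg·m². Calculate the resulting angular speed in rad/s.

ω₂ ≈ 11.2 rad/s

With no external torque about the axis, L is conserved: I₁ω₁ = I₂ω₂.
ω₂ = I₁ω₁ / I₂ = (9.970)(2.79 rad/s) / (2.480) = 11.22 rad/s.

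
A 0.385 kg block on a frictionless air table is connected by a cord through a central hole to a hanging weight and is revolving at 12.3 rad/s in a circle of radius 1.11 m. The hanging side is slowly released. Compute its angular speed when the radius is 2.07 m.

No torque about the axis ⇒ m r₁² ω₁ = m r₂² ω₂.
ω₂ = ω₁ (r₁/r₂)² = (12.3)(1.11/2.07)² = 3.537 rad/s.

ω₂ ≈ 3.54 rad/s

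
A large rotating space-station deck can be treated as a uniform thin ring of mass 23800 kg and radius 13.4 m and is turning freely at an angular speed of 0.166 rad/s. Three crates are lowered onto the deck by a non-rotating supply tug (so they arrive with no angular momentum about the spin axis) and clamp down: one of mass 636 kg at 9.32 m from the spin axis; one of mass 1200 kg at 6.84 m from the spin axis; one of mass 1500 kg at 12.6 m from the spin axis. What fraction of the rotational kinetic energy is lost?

No external torque acts about the spin axis; L_before = L_after.
I_p = (23800)(13.4)² = 4.274e+06 kg·m².
Added inertia Σmr² = (636)(9.32)² + (1200)(6.84)² + (1500)(12.6)² = 3.495e+05 kg·m²; I_f = 4.274e+06 + 3.495e+05 = 4.623e+06 kg·m².
ω_f = I_p ω_i / I_f = (4.274e+06)(0.166) / 4.623e+06 = 0.1534 rad/s.
KE_i = ½(4.274e+06)(0.1660 rad/s)² = 58880 J; KE_f = ½(4.623e+06)(0.1534)² = 54430 J.
Fraction lost = 0.07561.

fraction ≈ 0.0756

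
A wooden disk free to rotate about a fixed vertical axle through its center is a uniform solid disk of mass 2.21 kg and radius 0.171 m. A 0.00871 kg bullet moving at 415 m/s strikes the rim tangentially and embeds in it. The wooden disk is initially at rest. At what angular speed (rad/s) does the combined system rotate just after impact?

|ω_f| ≈ 19.0 rad/s

The axle reaction passes through the axle and exerts no torque about it; angular momentum about the axle is conserved through the impact.
I_p = ½(2.21)(0.171)² = 0.03231 kg·m². Taking the sense of the bullet's angular momentum as positive, L_{bullet} = m v R = (0.00871)(415)(0.171) = 0.6181 kg·m²/s.
L_i = 0 + 0.6181 = 0.6181 kg·m²/s.
After sticking, I_f = I_p + m R² = 0.03231 + (0.00871)(0.171)² = 0.03257 kg·m².
ω_f = L_i / I_f = 0.6181 / 0.03257 = 18.98 rad/s.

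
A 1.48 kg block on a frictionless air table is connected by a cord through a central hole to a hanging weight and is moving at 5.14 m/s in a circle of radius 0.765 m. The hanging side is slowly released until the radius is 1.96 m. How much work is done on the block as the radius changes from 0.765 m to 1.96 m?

W ≈ -16.6 J

Central (radial) force ⇒ zero torque about the center ⇒ m v r is constant.
v₂ = v₁ r₁ / r₂ = (5.14)(0.765) / (1.96) = 2.006 m/s.
W = ΔKE = ½m(v₂² − v₁²) = -16.57 J.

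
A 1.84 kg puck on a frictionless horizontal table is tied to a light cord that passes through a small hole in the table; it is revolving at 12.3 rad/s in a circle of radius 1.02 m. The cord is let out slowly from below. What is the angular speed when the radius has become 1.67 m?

ω₂ ≈ 4.59 rad/s

No torque about the axis ⇒ m r₁² ω₁ = m r₂² ω₂.
ω₂ = ω₁ (r₁/r₂)² = (12.3)(1.02/1.67)² = 4.589 rad/s.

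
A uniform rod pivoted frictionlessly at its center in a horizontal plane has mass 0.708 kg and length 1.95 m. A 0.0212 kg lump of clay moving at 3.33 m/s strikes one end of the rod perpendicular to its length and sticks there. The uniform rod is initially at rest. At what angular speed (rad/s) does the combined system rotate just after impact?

|ω_f| ≈ 0.282 rad/s

The axle reaction passes through the pivot and exerts no torque about it; angular momentum about the pivot is conserved through the impact.
I_p = (1/12)(0.708)(1.95)² = 0.2243 kg·m². Taking the sense of the lump of clay's angular momentum as positive, L_{lump} = m v R = (0.0212)(3.33)(1.95/2) = 0.06883 kg·m²/s.
L_i = 0 + 0.06883 = 0.06883 kg·m²/s.
After sticking, I_f = I_p + m R² = 0.2243 + (0.0212)(1.95/2)² = 0.2445 kg·m².
ω_f = L_i / I_f = 0.06883 / 0.2445 = 0.2815 rad/s.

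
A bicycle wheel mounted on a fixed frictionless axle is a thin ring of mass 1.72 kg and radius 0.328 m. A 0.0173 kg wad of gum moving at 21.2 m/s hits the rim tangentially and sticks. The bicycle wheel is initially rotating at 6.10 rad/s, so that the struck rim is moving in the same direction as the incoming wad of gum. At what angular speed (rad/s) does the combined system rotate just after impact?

The axle reaction passes through the axle and exerts no torque about it; angular momentum about the axle is conserved through the impact.
I_p = (1.72)(0.328)² = 0.1850 kg·m². Taking the sense of the wad of gum's angular momentum as positive, L_{wad} = m v R = (0.0173)(21.2)(0.328) = 0.1203 kg·m²/s.
L_i = +I_p ω_p + m v R = +(0.1850)(6.10) + 0.1203 = 1.249 kg·m²/s.
After sticking, I_f = I_p + m R² = 0.1850 + (0.0173)(0.328)² = 0.1869 kg·m².
ω_f = L_i / I_f = 1.249 / 0.1869 = 6.683 rad/s.

|ω_f| ≈ 6.68 rad/s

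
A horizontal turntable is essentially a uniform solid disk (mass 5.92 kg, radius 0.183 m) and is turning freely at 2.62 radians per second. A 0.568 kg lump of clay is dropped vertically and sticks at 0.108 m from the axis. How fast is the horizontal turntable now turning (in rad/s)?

ω_f ≈ 2.46 rad/s

The added mass arrives with no angular momentum about the axis, and any external torque about the axis is negligible, so the system's angular momentum is conserved.
I_p = ½(5.92)(0.183)² = 0.09913 kg·m².
Added inertia Σmr² = (0.568)(0.108)² = 0.006625 kg·m²; I_f = 0.09913 + 0.006625 = 0.1058 kg·m².
ω_f = I_p ω_i / I_f = (0.09913)(2.62) / 0.1058 = 2.456 rad/s.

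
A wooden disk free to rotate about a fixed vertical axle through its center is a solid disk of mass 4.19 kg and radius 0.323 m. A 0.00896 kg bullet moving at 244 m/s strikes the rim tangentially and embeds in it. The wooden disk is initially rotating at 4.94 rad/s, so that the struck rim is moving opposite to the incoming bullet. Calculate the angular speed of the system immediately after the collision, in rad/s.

|ω_f| ≈ 1.70 rad/s

The axle reaction passes through the axle and exerts no torque about it; angular momentum about the axle is conserved through the impact.
I_p = ½(4.19)(0.323)² = 0.2186 kg·m². Taking the sense of the bullet's angular momentum as positive, L_{bullet} = m v R = (0.00896)(244)(0.323) = 0.7062 kg·m²/s.
L_i = −I_p ω_p + m v R = −(0.2186)(4.94) + 0.7062 = -0.3736 kg·m²/s.
After sticking, I_f = I_p + m R² = 0.2186 + (0.00896)(0.323)² = 0.2195 kg·m².
ω_f = L_i / I_f = -0.3736 / 0.2195 = -1.702 rad/s.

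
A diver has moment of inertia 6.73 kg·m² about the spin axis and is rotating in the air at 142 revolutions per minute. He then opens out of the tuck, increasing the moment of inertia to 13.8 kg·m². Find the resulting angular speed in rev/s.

With no external torque about the axis, L is conserved: I₁ω₁ = I₂ω₂.
ω₂ = I₁ω₁ / I₂ = (6.730)(142 rpm) / (13.80) = 69.25 rpm = 1.154 rev/s.

ω₂ ≈ 1.15 rev/s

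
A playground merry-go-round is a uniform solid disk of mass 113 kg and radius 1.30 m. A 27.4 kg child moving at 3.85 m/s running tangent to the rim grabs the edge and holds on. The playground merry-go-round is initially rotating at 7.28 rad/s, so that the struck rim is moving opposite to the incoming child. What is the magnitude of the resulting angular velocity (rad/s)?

About the axle the impulsive forces during the collision are internal, so angular momentum about that axis is conserved.
I_p = ½(113)(1.30)² = 95.49 kg·m². Taking the sense of the child's angular momentum as positive, L_{child} = m v R = (27.4)(3.85)(1.30) = 137.1 kg·m²/s.
L_i = −I_p ω_p + m v R = −(95.49)(7.28) + 137.1 = -558.0 kg·m²/s.
After sticking, I_f = I_p + m R² = 95.49 + (27.4)(1.30)² = 141.8 kg·m².
ω_f = L_i / I_f = -558.0 / 141.8 = -3.935 rad/s.

|ω_f| ≈ 3.94 rad/s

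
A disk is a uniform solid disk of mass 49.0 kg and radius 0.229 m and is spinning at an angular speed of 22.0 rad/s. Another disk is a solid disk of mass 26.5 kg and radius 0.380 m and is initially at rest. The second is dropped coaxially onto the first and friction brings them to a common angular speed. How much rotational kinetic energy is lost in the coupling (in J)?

The coupling torques are internal; angular momentum about the shared axis is conserved.
Moments of inertia: I_A = ½(49.0)(0.229)² = 1.285 kg·m²; I_B = ½(26.5)(0.380)² = 1.913 kg·m².
Taking A's sense as positive: L = (1.285)(22.0) = 28.27 kg·m²·rad/s.
Combined I = 1.285 + 1.913 = 3.198 kg·m².
ω_f = L / I = 28.27 / 3.198 = 8.838 rad/s.
KE_i = ½ΣIω² = 310.9 J; KE_f = ½(3.198)(8.838)² = 124.9 J.

ΔKE lost ≈ 186 J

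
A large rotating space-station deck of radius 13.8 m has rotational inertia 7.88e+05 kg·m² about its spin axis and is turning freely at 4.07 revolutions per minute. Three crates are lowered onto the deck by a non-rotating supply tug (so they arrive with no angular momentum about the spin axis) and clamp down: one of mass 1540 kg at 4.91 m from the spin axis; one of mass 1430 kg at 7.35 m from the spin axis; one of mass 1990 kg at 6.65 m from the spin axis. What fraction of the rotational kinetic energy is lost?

fraction ≈ 0.204

No external torque acts about the spin axis; L_before = L_after.
Added inertia Σmr² = (1540)(4.91)² + (1430)(7.35)² + (1990)(6.65)² = 2.024e+05 kg·m²; I_f = 7.880e+05 + 2.024e+05 = 9.904e+05 kg·m².
ω_f = I_p ω_i / I_f = (7.880e+05)(4.07) / 9.904e+05 = 3.238 rpm.
KE_i = ½(7.880e+05)(0.4262 rad/s)² = 71570 J; KE_f = ½(9.904e+05)(0.3391)² = 56950 J.
Fraction lost = 0.2043.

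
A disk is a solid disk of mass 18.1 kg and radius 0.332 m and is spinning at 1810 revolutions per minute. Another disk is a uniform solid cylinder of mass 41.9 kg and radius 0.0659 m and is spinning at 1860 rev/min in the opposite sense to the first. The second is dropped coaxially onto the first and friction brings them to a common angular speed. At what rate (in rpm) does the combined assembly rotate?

|ω_f| ≈ 1500 rpm

The coupling torques are internal; angular momentum about the shared axis is conserved.
Moments of inertia: I_A = ½(18.1)(0.332)² = 0.9975 kg·m²; I_B = ½(41.9)(0.0659)² = 0.09098 kg·m².
Taking A's sense as positive: L = (0.9975)(1810) − (0.09098)(1860) = 1636 kg·m²·rpm.
Combined I = 0.9975 + 0.09098 = 1.089 kg·m².
ω_f = L / I = 1636 / 1.089 = 1503 rpm.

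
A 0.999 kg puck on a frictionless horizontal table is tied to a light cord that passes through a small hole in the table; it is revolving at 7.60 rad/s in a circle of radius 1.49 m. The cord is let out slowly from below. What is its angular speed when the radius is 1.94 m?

The constraining force is radial, so m r² ω about the center is conserved.
ω₂ = ω₁ (r₁/r₂)² = (7.60)(1.49/1.94)² = 4.483 rad/s.

ω₂ ≈ 4.48 rad/s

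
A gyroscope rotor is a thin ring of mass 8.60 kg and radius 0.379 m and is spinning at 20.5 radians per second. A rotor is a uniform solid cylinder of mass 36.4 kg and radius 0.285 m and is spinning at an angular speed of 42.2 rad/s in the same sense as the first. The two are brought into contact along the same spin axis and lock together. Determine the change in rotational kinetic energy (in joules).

The coupling torques are internal; angular momentum about the shared axis is conserved.
Moments of inertia: I_A = (8.60)(0.379)² = 1.235 kg·m²; I_B = ½(36.4)(0.285)² = 1.478 kg·m².
Taking A's sense as positive: L = (1.235)(20.5) + (1.478)(42.2) = 87.71 kg·m²·rad/s.
Combined I = 1.235 + 1.478 = 2.714 kg·m².
ω_f = L / I = 87.71 / 2.714 = 32.32 rad/s.
KE_i = ½ΣIω² = 1576 J; KE_f = ½(2.714)(32.32)² = 1417 J.

ΔKE ≈ -158 J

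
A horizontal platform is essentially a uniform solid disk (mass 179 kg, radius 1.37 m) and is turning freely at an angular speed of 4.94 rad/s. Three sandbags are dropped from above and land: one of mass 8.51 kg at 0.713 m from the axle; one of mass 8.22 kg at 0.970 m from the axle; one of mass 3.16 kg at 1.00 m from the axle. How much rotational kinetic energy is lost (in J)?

energy lost ≈ 170 J

The added mass arrives with no angular momentum about the axle, and any external torque about the axle is negligible, so the system's angular momentum is conserved.
I_p = ½(179)(1.37)² = 168.0 kg·m².
Added inertia Σmr² = (8.51)(0.713)² + (8.22)(0.970)² + (3.16)(1.00)² = 15.22 kg·m²; I_f = 168.0 + 15.22 = 183.2 kg·m².
ω_f = I_p ω_i / I_f = (168.0)(4.94) / 183.2 = 4.530 rad/s.
KE_i = ½(168.0)(4.940 rad/s)² = 2050 J; KE_f = ½(183.2)(4.530)² = 1879 J.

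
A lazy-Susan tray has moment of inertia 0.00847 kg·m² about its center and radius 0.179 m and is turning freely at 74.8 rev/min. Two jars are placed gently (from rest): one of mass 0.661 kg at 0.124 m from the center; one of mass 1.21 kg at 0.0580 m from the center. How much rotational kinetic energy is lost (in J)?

No external torque acts about the center; L_before = L_after.
Added inertia Σmr² = (0.661)(0.124)² + (1.21)(0.0580)² = 0.01423 kg·m²; I_f = 0.008470 + 0.01423 = 0.02270 kg·m².
ω_f = I_p ω_i / I_f = (0.008470)(74.8) / 0.02270 = 27.91 rpm.
KE_i = ½(0.008470)(7.833 rad/s)² = 0.2598 J; KE_f = ½(0.02270)(2.922)² = 0.09694 J.

energy lost ≈ 0.163 J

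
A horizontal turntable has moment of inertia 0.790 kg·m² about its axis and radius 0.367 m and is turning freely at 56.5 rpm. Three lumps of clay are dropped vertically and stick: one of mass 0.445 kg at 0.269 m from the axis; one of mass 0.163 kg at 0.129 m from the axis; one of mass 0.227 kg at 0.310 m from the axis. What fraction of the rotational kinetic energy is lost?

The added mass arrives with no angular momentum about the axis, and any external torque about the axis is negligible, so the system's angular momentum is conserved.
Added inertia Σmr² = (0.445)(0.269)² + (0.163)(0.129)² + (0.227)(0.310)² = 0.05673 kg·m²; I_f = 0.7900 + 0.05673 = 0.8467 kg·m².
ω_f = I_p ω_i / I_f = (0.7900)(56.5) / 0.8467 = 52.71 rpm.
KE_i = ½(0.7900)(5.917 rad/s)² = 13.83 J; KE_f = ½(0.8467)(5.520)² = 12.90 J.
Fraction lost = 0.06700.

fraction ≈ 0.0670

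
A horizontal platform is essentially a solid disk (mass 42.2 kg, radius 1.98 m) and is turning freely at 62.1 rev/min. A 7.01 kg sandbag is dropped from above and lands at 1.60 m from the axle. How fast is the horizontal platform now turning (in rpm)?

The added mass arrives with no angular momentum about the axle, and any external torque about the axle is negligible, so the system's angular momentum is conserved.
I_p = ½(42.2)(1.98)² = 82.72 kg·m².
Added inertia Σmr² = (7.01)(1.60)² = 17.95 kg·m²; I_f = 82.72 + 17.95 = 100.7 kg·m².
ω_f = I_p ω_i / I_f = (82.72)(62.1) / 100.7 = 51.03 rpm.

ω_f ≈ 51.0 rpm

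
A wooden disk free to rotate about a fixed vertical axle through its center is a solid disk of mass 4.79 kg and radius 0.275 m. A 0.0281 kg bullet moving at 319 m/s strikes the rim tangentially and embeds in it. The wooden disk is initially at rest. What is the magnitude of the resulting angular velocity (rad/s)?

|ω_f| ≈ 13.5 rad/s

The axle reaction passes through the axle and exerts no torque about it; angular momentum about the axle is conserved through the impact.
I_p = ½(4.79)(0.275)² = 0.1811 kg·m². Taking the sense of the bullet's angular momentum as positive, L_{bullet} = m v R = (0.0281)(319)(0.275) = 2.465 kg·m²/s.
L_i = 0 + 2.465 = 2.465 kg·m²/s.
After sticking, I_f = I_p + m R² = 0.1811 + (0.0281)(0.275)² = 0.1832 kg·m².
ω_f = L_i / I_f = 2.465 / 0.1832 = 13.45 rad/s.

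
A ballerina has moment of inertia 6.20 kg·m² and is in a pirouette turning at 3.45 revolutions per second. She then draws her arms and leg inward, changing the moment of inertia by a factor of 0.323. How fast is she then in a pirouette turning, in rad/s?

With no external torque about the axis, L is conserved: I₁ω₁ = I₂ω₂.
I₂ = 0.323 × 6.20 = 2.003 kg·m².
ω₂ = I₁ω₁ / I₂ = (6.200)(3.45 rev/s) / (2.003) = 10.68 rev/s = 67.11 rad/s.

ω₂ ≈ 67.1 rad/s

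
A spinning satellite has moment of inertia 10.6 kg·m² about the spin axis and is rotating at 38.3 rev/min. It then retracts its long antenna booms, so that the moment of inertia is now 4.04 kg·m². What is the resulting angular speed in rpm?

Angular momentum about the spin axis is conserved since the torque about it is zero.
ω₂ = I₁ω₁ / I₂ = (10.60)(38.3 rpm) / (4.040) = 100.5 rpm.

ω₂ ≈ 100 rpm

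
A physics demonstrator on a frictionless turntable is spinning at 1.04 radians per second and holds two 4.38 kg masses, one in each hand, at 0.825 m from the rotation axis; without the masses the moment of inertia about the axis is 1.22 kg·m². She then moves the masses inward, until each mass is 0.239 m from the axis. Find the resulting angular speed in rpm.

ω₂ ≈ 41.5 rpm

No external torque acts about the spin axis, so angular momentum is conserved.
I₁ = 1.22 + 2(4.38)(0.825)² = 7.182 kg·m²; I₂ = 1.22 + 2(4.38)(0.239)² = 1.720 kg·m².
ω₂ = I₁ω₁ / I₂ = (7.182)(1.04 rad/s) / (1.720) = 4.342 rad/s = 41.46 rpm.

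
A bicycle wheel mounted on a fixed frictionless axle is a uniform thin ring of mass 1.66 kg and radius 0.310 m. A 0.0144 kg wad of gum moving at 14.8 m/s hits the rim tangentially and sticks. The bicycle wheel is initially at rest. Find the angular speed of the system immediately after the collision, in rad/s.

|ω_f| ≈ 0.411 rad/s

The axle reaction passes through the axle and exerts no torque about it; angular momentum about the axle is conserved through the impact.
I_p = (1.66)(0.310)² = 0.1595 kg·m². Taking the sense of the wad of gum's angular momentum as positive, L_{wad} = m v R = (0.0144)(14.8)(0.310) = 0.06607 kg·m²/s.
L_i = 0 + 0.06607 = 0.06607 kg·m²/s.
After sticking, I_f = I_p + m R² = 0.1595 + (0.0144)(0.310)² = 0.1609 kg·m².
ω_f = L_i / I_f = 0.06607 / 0.1609 = 0.4106 rad/s.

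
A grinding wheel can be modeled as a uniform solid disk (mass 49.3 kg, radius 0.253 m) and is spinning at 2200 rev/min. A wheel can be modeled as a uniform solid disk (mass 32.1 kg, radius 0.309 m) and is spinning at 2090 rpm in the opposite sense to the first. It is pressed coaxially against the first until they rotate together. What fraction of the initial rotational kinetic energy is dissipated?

No external torque acts about the common axis, so total angular momentum is conserved.
Moments of inertia: I_A = ½(49.3)(0.253)² = 1.578 kg·m²; I_B = ½(32.1)(0.309)² = 1.532 kg·m².
Taking A's sense as positive: L = (1.578)(2200) − (1.532)(2090) = 268.3 kg·m²·rpm.
Combined I = 1.578 + 1.532 = 3.110 kg·m².
ω_f = L / I = 268.3 / 3.110 = 86.28 rpm.
KE_i = ½ΣIω² = 78580 J; KE_f = ½(3.110)(9.035)² = 126.9 J.
Fraction dissipated = (KE_i − KE_f)/KE_i = 0.9984.

fraction ≈ 0.998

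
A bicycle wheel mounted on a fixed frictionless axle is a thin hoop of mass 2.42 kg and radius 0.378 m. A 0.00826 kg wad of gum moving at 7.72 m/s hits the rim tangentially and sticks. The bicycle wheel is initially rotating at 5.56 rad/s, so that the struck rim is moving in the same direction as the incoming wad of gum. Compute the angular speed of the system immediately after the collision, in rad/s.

About the axle the impulsive forces during the collision are internal, so angular momentum about that axis is conserved.
I_p = (2.42)(0.378)² = 0.3458 kg·m². Taking the sense of the wad of gum's angular momentum as positive, L_{wad} = m v R = (0.00826)(7.72)(0.378) = 0.02410 kg·m²/s.
L_i = +I_p ω_p + m v R = +(0.3458)(5.56) + 0.02410 = 1.947 kg·m²/s.
After sticking, I_f = I_p + m R² = 0.3458 + (0.00826)(0.378)² = 0.3470 kg·m².
ω_f = L_i / I_f = 1.947 / 0.3470 = 5.611 rad/s.

|ω_f| ≈ 5.61 rad/s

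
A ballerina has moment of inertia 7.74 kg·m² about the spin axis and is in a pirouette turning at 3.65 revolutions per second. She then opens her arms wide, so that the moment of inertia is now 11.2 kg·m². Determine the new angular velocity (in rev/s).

ω₂ ≈ 2.52 rev/s

Angular momentum about the spin axis is conserved since the torque about it is zero.
ω₂ = I₁ω₁ / I₂ = (7.740)(3.65 rev/s) / (11.20) = 2.522 rev/s.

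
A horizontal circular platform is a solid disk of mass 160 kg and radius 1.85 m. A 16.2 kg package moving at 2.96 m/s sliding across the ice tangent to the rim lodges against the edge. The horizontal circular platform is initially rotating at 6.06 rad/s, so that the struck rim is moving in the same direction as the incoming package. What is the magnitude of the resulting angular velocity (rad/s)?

About the central axle the impulsive forces during the collision are internal, so angular momentum about that axis is conserved.
I_p = ½(160)(1.85)² = 273.8 kg·m². Taking the sense of the package's angular momentum as positive, L_{package} = m v R = (16.2)(2.96)(1.85) = 88.71 kg·m²/s.
L_i = +I_p ω_p + m v R = +(273.8)(6.06) + 88.71 = 1748 kg·m²/s.
After sticking, I_f = I_p + m R² = 273.8 + (16.2)(1.85)² = 329.2 kg·m².
ω_f = L_i / I_f = 1748 / 329.2 = 5.309 rad/s.

|ω_f| ≈ 5.31 rad/s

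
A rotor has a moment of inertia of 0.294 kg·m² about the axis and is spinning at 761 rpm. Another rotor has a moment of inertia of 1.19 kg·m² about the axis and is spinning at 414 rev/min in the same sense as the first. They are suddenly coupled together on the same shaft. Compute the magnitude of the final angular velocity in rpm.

|ω_f| ≈ 483 rpm

The coupling torques are internal; angular momentum about the shared axis is conserved.
Taking A's sense as positive: L = (0.2940)(761) + (1.190)(414) = 716.4 kg·m²·rpm.
Combined I = 0.2940 + 1.190 = 1.484 kg·m².
ω_f = L / I = 716.4 / 1.484 = 482.7 rpm.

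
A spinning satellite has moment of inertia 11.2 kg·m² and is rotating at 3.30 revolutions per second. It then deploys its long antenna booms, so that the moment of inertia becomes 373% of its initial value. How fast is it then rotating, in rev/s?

ω₂ ≈ 0.885 rev/s

No external torque acts about the spin axis, so angular momentum is conserved.
I₂ = 3.73 × 11.2 = 41.78 kg·m².
ω₂ = I₁ω₁ / I₂ = (11.20)(3.30 rev/s) / (41.78) = 0.8847 rev/s.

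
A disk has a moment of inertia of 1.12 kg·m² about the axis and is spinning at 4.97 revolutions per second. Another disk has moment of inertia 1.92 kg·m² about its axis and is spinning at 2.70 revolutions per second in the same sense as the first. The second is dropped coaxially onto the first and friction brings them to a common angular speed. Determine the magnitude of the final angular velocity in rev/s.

The coupling torques are internal; angular momentum about the shared axis is conserved.
Taking A's sense as positive: L = (1.120)(4.97) + (1.920)(2.70) = 10.75 kg·m²·rev/s.
Combined I = 1.120 + 1.920 = 3.040 kg·m².
ω_f = L / I = 10.75 / 3.040 = 3.536 rev/s.

|ω_f| ≈ 3.54 rev/s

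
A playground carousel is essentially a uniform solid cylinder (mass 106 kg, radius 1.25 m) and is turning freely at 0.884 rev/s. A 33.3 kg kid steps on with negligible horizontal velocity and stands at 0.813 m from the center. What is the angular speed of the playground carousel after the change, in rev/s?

The added mass arrives with no angular momentum about the center, and any external torque about the center is negligible, so the system's angular momentum is conserved.
I_p = ½(106)(1.25)² = 82.81 kg·m².
Added inertia Σmr² = (33.3)(0.813)² = 22.01 kg·m²; I_f = 82.81 + 22.01 = 104.8 kg·m².
ω_f = I_p ω_i / I_f = (82.81)(0.884) / 104.8 = 0.6984 rev/s.

ω_f ≈ 0.698 rev/s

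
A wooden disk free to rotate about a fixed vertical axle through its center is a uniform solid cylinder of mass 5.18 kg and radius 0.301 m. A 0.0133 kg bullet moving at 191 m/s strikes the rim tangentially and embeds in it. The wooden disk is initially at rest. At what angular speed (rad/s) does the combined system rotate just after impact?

|ω_f| ≈ 3.24 rad/s

The axle reaction passes through the axle and exerts no torque about it; angular momentum about the axle is conserved through the impact.
I_p = ½(5.18)(0.301)² = 0.2347 kg·m². Taking the sense of the bullet's angular momentum as positive, L_{bullet} = m v R = (0.0133)(191)(0.301) = 0.7646 kg·m²/s.
L_i = 0 + 0.7646 = 0.7646 kg·m²/s.
After sticking, I_f = I_p + m R² = 0.2347 + (0.0133)(0.301)² = 0.2359 kg·m².
ω_f = L_i / I_f = 0.7646 / 0.2359 = 3.242 rad/s.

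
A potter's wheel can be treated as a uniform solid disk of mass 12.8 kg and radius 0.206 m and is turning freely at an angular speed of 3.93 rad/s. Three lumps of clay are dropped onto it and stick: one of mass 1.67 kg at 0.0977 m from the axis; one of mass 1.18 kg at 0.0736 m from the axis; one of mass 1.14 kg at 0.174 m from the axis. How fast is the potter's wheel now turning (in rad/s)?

ω_f ≈ 3.25 rad/s

No external torque acts about the axis; L_before = L_after.
I_p = ½(12.8)(0.206)² = 0.2716 kg·m².
Added inertia Σmr² = (1.67)(0.0977)² + (1.18)(0.0736)² + (1.14)(0.174)² = 0.05685 kg·m²; I_f = 0.2716 + 0.05685 = 0.3284 kg·m².
ω_f = I_p ω_i / I_f = (0.2716)(3.93) / 0.3284 = 3.250 rad/s.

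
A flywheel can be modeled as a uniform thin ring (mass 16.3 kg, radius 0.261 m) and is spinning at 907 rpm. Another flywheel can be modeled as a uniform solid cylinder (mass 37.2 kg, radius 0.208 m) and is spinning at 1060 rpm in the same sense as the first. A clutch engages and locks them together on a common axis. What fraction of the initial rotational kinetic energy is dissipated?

fraction ≈ 0.00601

The coupling torques are internal; angular momentum about the shared axis is conserved.
Moments of inertia: I_A = (16.3)(0.261)² = 1.110 kg·m²; I_B = ½(37.2)(0.208)² = 0.8047 kg·m².
Taking A's sense as positive: L = (1.110)(907) + (0.8047)(1060) = 1860 kg·m²·rpm.
Combined I = 1.110 + 0.8047 = 1.915 kg·m².
ω_f = L / I = 1860 / 1.915 = 971.3 rpm.
KE_i = ½ΣIω² = 9966 J; KE_f = ½(1.915)(101.7)² = 9906 J.
Fraction dissipated = (KE_i − KE_f)/KE_i = 0.006009.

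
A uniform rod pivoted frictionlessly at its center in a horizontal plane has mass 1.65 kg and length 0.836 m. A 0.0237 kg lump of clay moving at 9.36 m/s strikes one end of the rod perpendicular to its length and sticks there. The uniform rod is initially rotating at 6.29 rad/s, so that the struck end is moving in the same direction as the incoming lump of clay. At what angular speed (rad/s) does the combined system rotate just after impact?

The axle reaction passes through the pivot and exerts no torque about it; angular momentum about the pivot is conserved through the impact.
I_p = (1/12)(1.65)(0.836)² = 0.09610 kg·m². Taking the sense of the lump of clay's angular momentum as positive, L_{lump} = m v R = (0.0237)(9.36)(0.836/2) = 0.09273 kg·m²/s.
L_i = +I_p ω_p + m v R = +(0.09610)(6.29) + 0.09273 = 0.6972 kg·m²/s.
After sticking, I_f = I_p + m R² = 0.09610 + (0.0237)(0.836/2)² = 0.1002 kg·m².
ω_f = L_i / I_f = 0.6972 / 0.1002 = 6.955 rad/s.

|ω_f| ≈ 6.96 rad/s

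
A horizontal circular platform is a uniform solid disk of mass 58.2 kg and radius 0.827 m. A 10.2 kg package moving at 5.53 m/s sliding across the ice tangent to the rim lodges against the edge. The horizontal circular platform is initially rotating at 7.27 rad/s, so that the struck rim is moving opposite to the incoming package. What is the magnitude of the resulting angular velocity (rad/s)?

The axle reaction passes through the central axle and exerts no torque about it; angular momentum about the central axle is conserved through the impact.
I_p = ½(58.2)(0.827)² = 19.90 kg·m². Taking the sense of the package's angular momentum as positive, L_{package} = m v R = (10.2)(5.53)(0.827) = 46.65 kg·m²/s.
L_i = −I_p ω_p + m v R = −(19.90)(7.27) + 46.65 = -98.04 kg·m²/s.
After sticking, I_f = I_p + m R² = 19.90 + (10.2)(0.827)² = 26.88 kg·m².
ω_f = L_i / I_f = -98.04 / 26.88 = -3.648 rad/s.

|ω_f| ≈ 3.65 rad/s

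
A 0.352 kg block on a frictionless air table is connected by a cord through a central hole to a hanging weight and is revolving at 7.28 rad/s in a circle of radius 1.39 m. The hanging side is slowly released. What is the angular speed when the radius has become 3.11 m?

No torque about the axis ⇒ m r₁² ω₁ = m r₂² ω₂.
ω₂ = ω₁ (r₁/r₂)² = (7.28)(1.39/3.11)² = 1.454 rad/s.

ω₂ ≈ 1.45 rad/s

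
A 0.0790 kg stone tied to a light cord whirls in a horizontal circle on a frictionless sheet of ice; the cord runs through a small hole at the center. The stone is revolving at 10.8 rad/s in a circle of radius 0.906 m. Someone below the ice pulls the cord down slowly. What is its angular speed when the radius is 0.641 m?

The constraining force is radial, so m r² ω about the center is conserved.
ω₂ = ω₁ (r₁/r₂)² = (10.8)(0.906/0.641)² = 21.58 rad/s.

ω₂ ≈ 21.6 rad/s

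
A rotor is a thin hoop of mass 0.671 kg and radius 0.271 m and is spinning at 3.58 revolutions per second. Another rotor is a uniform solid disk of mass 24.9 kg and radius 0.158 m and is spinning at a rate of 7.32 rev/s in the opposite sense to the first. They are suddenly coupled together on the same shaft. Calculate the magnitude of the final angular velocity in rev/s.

|ω_f| ≈ 5.83 rev/s

No external torque acts about the common axis, so total angular momentum is conserved.
Moments of inertia: I_A = (0.671)(0.271)² = 0.04928 kg·m²; I_B = ½(24.9)(0.158)² = 0.3108 kg·m².
Taking A's sense as positive: L = (0.04928)(3.58) − (0.3108)(7.32) = -2.099 kg·m²·rev/s.
Combined I = 0.04928 + 0.3108 = 0.3601 kg·m².
ω_f = L / I = -2.099 / 0.3601 = -5.828 rev/s.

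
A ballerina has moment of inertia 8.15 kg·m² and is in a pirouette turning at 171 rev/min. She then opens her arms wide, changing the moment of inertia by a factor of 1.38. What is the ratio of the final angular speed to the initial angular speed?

No external torque acts about the spin axis, so angular momentum is conserved.
I₂ = 1.38 × 8.15 = 11.25 kg·m².
ω₂/ω₁ = I₁/I₂ = 8.150 / 11.25 = 0.7246.

ω₂/ω₁ ≈ 0.725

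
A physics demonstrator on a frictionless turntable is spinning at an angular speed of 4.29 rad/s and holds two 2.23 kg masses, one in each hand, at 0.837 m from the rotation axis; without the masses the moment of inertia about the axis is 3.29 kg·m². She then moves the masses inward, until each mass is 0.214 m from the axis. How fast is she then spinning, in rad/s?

No external torque acts about the spin axis, so angular momentum is conserved.
I₁ = 3.29 + 2(2.23)(0.837)² = 6.415 kg·m²; I₂ = 3.29 + 2(2.23)(0.214)² = 3.494 kg·m².
ω₂ = I₁ω₁ / I₂ = (6.415)(4.29 rad/s) / (3.494) = 7.875 rad/s.

ω₂ ≈ 7.88 rad/s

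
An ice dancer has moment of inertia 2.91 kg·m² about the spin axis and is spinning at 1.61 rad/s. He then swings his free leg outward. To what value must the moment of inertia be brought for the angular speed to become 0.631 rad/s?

I₂ ≈ 7.42 kg·m²

Angular momentum about the spin axis is conserved since the torque about it is zero.
I₂ = I₁ω₁ / ω₂ = (2.91)(1.61) / (0.631) = 7.425 kg·m².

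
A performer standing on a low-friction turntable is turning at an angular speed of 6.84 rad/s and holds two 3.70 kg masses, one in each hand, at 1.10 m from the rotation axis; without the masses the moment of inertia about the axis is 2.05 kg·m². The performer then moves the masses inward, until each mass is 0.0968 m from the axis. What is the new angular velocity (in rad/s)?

ω₂ ≈ 35.5 rad/s

No external torque acts about the spin axis, so angular momentum is conserved.
I₁ = 2.05 + 2(3.70)(1.10)² = 11.00 kg·m²; I₂ = 2.05 + 2(3.70)(0.0968)² = 2.119 kg·m².
ω₂ = I₁ω₁ / I₂ = (11.00)(6.84 rad/s) / (2.119) = 35.51 rad/s.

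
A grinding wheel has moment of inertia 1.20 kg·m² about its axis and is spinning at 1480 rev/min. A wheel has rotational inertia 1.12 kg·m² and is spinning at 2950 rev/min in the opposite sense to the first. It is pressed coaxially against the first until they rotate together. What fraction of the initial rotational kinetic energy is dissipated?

The coupling torques are internal; angular momentum about the shared axis is conserved.
Taking A's sense as positive: L = (1.200)(1480) − (1.120)(2950) = -1528 kg·m²·rpm.
Combined I = 1.200 + 1.120 = 2.320 kg·m².
ω_f = L / I = -1528 / 2.320 = -658.6 rpm.
KE_i = ½ΣIω² = 67860 J; KE_f = ½(2.320)(68.97)² = 5518 J.
Fraction dissipated = (KE_i − KE_f)/KE_i = 0.9187.

fraction ≈ 0.919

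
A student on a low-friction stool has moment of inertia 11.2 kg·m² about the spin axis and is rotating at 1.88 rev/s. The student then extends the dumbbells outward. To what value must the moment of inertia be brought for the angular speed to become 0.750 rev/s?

I₂ ≈ 28.1 kg·m²

Angular momentum about the spin axis is conserved since the torque about it is zero.
I₂ = I₁ω₁ / ω₂ = (11.2)(1.88) / (0.750) = 28.07 kg·m².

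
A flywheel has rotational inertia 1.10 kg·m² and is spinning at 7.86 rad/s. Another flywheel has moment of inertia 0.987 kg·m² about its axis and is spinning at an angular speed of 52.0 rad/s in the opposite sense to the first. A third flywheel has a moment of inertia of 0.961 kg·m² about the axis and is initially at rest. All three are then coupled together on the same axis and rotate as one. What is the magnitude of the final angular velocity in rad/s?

|ω_f| ≈ 14.0 rad/s

The coupling torques are internal; angular momentum about the shared axis is conserved.
Taking A's sense as positive: L = (1.100)(7.86) − (0.9870)(52.0) = -42.68 kg·m²·rad/s.
Combined I = 1.100 + 0.9870 + 0.9610 = 3.048 kg·m².
ω_f = L / I = -42.68 / 3.048 = -14.00 rad/s.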